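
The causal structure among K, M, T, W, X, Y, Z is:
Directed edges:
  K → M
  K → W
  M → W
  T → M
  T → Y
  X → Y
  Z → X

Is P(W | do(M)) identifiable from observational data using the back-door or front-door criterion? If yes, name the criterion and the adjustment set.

P(W|do(M)): backdoor, adjust for {K}.

desc(M)\{M}={W}; candidates ⊆ {K,T,X,Y,Z}.
size 0: {}; under {} M still reaches {K,T,W,Y} ∋ W.
{K}: M⊥W given {K} in G with M→· removed — back-door holds.
P(W|do(M)) = Σ_{K} P(W|M,K)·P(K).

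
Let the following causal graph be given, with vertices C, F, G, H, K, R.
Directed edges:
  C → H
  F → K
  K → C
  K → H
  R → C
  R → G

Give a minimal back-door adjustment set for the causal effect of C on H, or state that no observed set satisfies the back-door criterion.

desc(C)\{C}={H}; candidates ⊆ {F,G,K,R}.
size 0: {}; under {} C still reaches {F,G,H,K,R} ∋ H.
{K}: C⊥H given {K} in G with C→· removed — back-door holds.

C→H: minimal back-door set {K}.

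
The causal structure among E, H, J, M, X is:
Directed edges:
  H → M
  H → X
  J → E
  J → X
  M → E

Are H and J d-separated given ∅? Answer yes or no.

Bayes-Ball from H | ∅ reaches {E,M,X}.
J ∉ reach(H|∅) ⇒ H ⊥ J | ∅.

Yes — H ⊥ J | ∅.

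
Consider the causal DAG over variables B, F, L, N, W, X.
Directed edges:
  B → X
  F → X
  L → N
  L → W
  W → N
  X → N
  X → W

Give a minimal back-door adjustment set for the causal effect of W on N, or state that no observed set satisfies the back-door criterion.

W→N: minimal back-door set {L, X}.

desc(W)\{W}={N}; candidates ⊆ {B,F,L,X}.
size 0: {}; under {} W still reaches {B,F,L,N,X} ∋ N.
size 1: {B}, {F}, {L} …(+1); under {B} W still reaches {F,L,N,X} ∋ N.
{L,X}: W⊥N given {L,X} in G with W→· removed — back-door holds.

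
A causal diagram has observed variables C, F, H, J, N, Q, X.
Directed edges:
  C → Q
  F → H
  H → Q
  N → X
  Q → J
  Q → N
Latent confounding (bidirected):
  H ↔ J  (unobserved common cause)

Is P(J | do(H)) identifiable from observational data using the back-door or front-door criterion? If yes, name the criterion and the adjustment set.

P(J|do(H)): frontdoor, adjust for {Q}.

desc(H)\{H}={J,N,Q,X}; candidates ⊆ {C,F}.
H↔J: latent back-door arc(s) into H.
size 0: {}; under {} H still reaches {F,J} ∋ J.
size 1: {C}, {F}; under {C} H still reaches {F,J} ∋ J.
size 2: {C,F}; under {C,F} H still reaches {J} ∋ J.
H↔J cannot be blocked by any observed set — no back-door set.
{Q}: (i) intercepts every directed H→J path; (ii) no back-door H→{Q}; (iii) {H} blocks every back-door {Q}→J. Front-door holds.
P(J|do(H)) = Σ_{Q} P(Q|H) Σ_{H'} P(J|Q,H')P(H').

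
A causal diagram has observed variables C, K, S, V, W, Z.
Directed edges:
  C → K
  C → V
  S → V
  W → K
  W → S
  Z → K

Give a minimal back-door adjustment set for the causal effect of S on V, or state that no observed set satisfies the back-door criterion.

S→V: minimal back-door set ∅.

desc(S)\{S}={V}; candidates ⊆ {C,K,W,Z}.
∅: S⊥V given ∅ in G with S→· removed — back-door holds.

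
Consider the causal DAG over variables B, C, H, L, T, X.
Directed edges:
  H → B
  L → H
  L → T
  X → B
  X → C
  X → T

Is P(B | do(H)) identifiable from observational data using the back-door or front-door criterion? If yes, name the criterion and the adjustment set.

desc(H)\{H}={B}; candidates ⊆ {C,L,T,X}.
∅: H⊥B given ∅ in G with H→· removed — back-door holds.
P(B|do(H)) = P(B|H) — no adjustment needed.

P(B|do(H)): backdoor, adjust for ∅.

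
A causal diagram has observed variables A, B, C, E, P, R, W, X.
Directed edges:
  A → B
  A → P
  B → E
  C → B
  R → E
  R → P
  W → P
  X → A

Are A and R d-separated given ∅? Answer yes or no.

Bayes-Ball from A | ∅ reaches {B,E,P,X}.
R ∉ reach(A|∅) ⇒ A ⊥ R | ∅.

Yes — A ⊥ R | ∅.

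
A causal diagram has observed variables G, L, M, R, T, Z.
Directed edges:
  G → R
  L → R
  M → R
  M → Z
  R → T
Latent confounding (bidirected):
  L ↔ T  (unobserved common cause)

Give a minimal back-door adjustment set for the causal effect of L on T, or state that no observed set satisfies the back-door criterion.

desc(L)\{L}={R,T}; candidates ⊆ {G,M,Z}.
L↔T: latent back-door arc(s) into L.
size 0: {}; under {} L still reaches {T} ∋ T.
size 1: {G}, {M}, {Z}; under {G} L still reaches {T} ∋ T.
size 2: {G,M}, {G,Z}, {M,Z}; under {G,M} L still reaches {T} ∋ T.
L↔T cannot be blocked by any observed set — no back-door set.

L→T: no observed back-door set.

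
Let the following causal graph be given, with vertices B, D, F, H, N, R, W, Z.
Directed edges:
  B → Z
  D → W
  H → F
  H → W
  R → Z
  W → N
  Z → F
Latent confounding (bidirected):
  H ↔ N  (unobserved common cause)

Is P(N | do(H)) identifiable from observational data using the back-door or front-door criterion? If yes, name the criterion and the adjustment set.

P(N|do(H)): frontdoor, adjust for {W}.

desc(H)\{H}={F,N,W}; candidates ⊆ {B,D,R,Z}.
H↔N: latent back-door arc(s) into H.
size 0: {}; under {} H still reaches {N} ∋ N.
size 1: {B}, {D}, {R} …(+1); under {B} H still reaches {N} ∋ N.
size 2: {B,D}, {B,R}, {B,Z} …(+3); under {B,D} H still reaches {N} ∋ N.
H↔N cannot be blocked by any observed set — no back-door set.
{W}: (i) intercepts every directed H→N path; (ii) no back-door H→{W}; (iii) {H} blocks every back-door {W}→N. Front-door holds.
P(N|do(H)) = Σ_{W} P(W|H) Σ_{H'} P(N|W,H')P(H').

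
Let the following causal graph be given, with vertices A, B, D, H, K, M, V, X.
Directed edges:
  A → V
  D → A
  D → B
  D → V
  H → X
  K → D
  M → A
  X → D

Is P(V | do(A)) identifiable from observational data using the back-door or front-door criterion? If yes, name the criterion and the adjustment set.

desc(A)\{A}={V}; candidates ⊆ {B,D,H,K,M,X}.
size 0: {}; under {} A still reaches {B,D,H,K,M,V,X} ∋ V.
{D}: A⊥V given {D} in G with A→· removed — back-door holds.
P(V|do(A)) = Σ_{D} P(V|A,D)·P(D).

P(V|do(A)): backdoor, adjust for {D}.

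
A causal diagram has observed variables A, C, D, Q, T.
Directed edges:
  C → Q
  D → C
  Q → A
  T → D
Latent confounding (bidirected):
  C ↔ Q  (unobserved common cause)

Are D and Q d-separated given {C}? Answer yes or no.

Bayes-Ball from D | {C} reaches {A,Q,T}.
Q ∈ reach(D|{C}) ⇒ D ⊥̸ Q | {C}.

No — D and Q are d-connected given {C}.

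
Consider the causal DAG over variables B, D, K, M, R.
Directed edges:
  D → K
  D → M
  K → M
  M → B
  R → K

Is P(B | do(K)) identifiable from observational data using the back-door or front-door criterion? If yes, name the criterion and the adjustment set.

P(B|do(K)): backdoor, adjust for {D}.

desc(K)\{K}={B,M}; candidates ⊆ {D,R}.
size 0: {}; under {} K still reaches {B,D,M,R} ∋ B.
{D}: K⊥B given {D} in G with K→· removed — back-door holds.
P(B|do(K)) = Σ_{D} P(B|K,D)·P(D).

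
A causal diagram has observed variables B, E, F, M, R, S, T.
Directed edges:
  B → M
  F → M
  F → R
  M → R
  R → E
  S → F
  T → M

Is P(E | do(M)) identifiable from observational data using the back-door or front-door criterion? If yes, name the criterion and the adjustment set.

P(E|do(M)): backdoor, adjust for {F}.

desc(M)\{M}={E,R}; candidates ⊆ {B,F,S,T}.
size 0: {}; under {} M still reaches {B,E,F,R,S,T} ∋ E.
{F}: M⊥E given {F} in G with M→· removed — back-door holds.
P(E|do(M)) = Σ_{F} P(E|M,F)·P(F).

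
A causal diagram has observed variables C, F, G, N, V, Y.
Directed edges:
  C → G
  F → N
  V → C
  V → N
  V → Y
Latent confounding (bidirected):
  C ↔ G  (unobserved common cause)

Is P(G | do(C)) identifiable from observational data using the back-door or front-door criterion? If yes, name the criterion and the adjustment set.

P(G|do(C)): not identifiable (no BD/FD set).

desc(C)\{C}={G}; candidates ⊆ {F,N,V,Y}.
C↔G: latent back-door arc(s) into C.
size 0: {}; under {} C still reaches {G,N,V,Y} ∋ G.
size 1: {F}, {N}, {V} …(+1); under {F} C still reaches {G,N,V,Y} ∋ G.
size 2: {F,N}, {F,V}, {F,Y} …(+3); under {F,N} C still reaches {G,V,Y} ∋ G.
C↔G cannot be blocked by any observed set — no back-door set.
No mediator lies on a directed C→…→G path.
Neither criterion identifies P(G|do(C)) in this graph.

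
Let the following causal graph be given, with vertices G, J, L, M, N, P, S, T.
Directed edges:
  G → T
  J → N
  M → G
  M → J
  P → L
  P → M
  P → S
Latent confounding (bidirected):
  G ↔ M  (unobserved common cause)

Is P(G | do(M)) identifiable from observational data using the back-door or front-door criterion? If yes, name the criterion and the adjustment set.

P(G|do(M)): not identifiable (no BD/FD set).

desc(M)\{M}={G,J,N,T}; candidates ⊆ {L,P,S}.
M↔G: latent back-door arc(s) into M.
size 0: {}; under {} M still reaches {G,L,P,S,T} ∋ G.
size 1: {L}, {P}, {S}; under {L} M still reaches {G,P,S,T} ∋ G.
size 2: {L,P}, {L,S}, {P,S}; under {L,P} M still reaches {G,T} ∋ G.
M↔G cannot be blocked by any observed set — no back-door set.
No mediator lies on a directed M→…→G path.
Neither criterion identifies P(G|do(M)) in this graph.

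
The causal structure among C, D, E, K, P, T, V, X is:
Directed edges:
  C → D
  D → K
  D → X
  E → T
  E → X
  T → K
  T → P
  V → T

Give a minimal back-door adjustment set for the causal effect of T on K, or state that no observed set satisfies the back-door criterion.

desc(T)\{T}={K,P}; candidates ⊆ {C,D,E,V,X}.
∅: T⊥K given ∅ in G with T→· removed — back-door holds.

T→K: minimal back-door set ∅.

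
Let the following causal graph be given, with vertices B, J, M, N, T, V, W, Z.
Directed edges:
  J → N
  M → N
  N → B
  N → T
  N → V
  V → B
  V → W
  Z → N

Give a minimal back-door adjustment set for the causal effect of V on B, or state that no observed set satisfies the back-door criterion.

V→B: minimal back-door set {N}.

desc(V)\{V}={B,W}; candidates ⊆ {J,M,N,T,Z}.
size 0: {}; under {} V still reaches {B,J,M,N,T,Z} ∋ B.
{N}: V⊥B given {N} in G with V→· removed — back-door holds.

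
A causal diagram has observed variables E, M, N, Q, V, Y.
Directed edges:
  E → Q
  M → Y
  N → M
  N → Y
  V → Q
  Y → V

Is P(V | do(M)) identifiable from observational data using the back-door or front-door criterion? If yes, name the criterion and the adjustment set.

P(V|do(M)): backdoor, adjust for {N}.

desc(M)\{M}={Q,V,Y}; candidates ⊆ {E,N}.
size 0: {}; under {} M still reaches {N,Q,V,Y} ∋ V.
{N}: M⊥V given {N} in G with M→· removed — back-door holds.
P(V|do(M)) = Σ_{N} P(V|M,N)·P(N).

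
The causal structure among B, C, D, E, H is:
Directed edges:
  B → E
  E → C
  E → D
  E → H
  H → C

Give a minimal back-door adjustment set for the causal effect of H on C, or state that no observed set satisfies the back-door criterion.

desc(H)\{H}={C}; candidates ⊆ {B,D,E}.
size 0: {}; under {} H still reaches {B,C,D,E} ∋ C.
{E}: H⊥C given {E} in G with H→· removed — back-door holds.

H→C: minimal back-door set {E}.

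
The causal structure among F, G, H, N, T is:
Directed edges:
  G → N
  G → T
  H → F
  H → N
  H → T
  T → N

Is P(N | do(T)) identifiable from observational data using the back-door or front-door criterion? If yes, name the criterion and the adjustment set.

P(N|do(T)): backdoor, adjust for {G, H}.

desc(T)\{T}={N}; candidates ⊆ {F,G,H}.
size 0: {}; under {} T still reaches {F,G,H,N} ∋ N.
size 1: {F}, {G}, {H}; under {F} T still reaches {G,H,N} ∋ N.
{G,H}: T⊥N given {G,H} in G with T→· removed — back-door holds.
P(N|do(T)) = Σ_{G,H} P(N|T,G,H)·P(G,H).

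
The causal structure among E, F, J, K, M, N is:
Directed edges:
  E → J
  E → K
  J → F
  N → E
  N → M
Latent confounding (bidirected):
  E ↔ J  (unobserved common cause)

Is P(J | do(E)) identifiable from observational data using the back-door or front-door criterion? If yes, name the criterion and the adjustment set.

desc(E)\{E}={F,J,K}; candidates ⊆ {M,N}.
E↔J: latent back-door arc(s) into E.
size 0: {}; under {} E still reaches {F,J,M,N} ∋ J.
size 1: {M}, {N}; under {M} E still reaches {F,J,N} ∋ J.
size 2: {M,N}; under {M,N} E still reaches {F,J} ∋ J.
E↔J cannot be blocked by any observed set — no back-door set.
No mediator lies on a directed E→…→J path.
Neither criterion identifies P(J|do(E)) in this graph.

P(J|do(E)): not identifiable (no BD/FD set).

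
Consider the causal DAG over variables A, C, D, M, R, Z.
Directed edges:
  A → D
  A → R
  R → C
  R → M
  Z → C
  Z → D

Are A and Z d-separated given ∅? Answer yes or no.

Bayes-Ball from A | ∅ reaches {C,D,M,R}.
Z ∉ reach(A|∅) ⇒ A ⊥ Z | ∅.

Yes — A ⊥ Z | ∅.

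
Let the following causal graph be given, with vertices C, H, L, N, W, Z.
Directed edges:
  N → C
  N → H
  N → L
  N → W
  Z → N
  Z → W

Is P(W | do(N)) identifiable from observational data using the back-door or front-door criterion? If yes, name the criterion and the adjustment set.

desc(N)\{N}={C,H,L,W}; candidates ⊆ {Z}.
size 0: {}; under {} N still reaches {W,Z} ∋ W.
{Z}: N⊥W given {Z} in G with N→· removed — back-door holds.
P(W|do(N)) = Σ_{Z} P(W|N,Z)·P(Z).

P(W|do(N)): backdoor, adjust for {Z}.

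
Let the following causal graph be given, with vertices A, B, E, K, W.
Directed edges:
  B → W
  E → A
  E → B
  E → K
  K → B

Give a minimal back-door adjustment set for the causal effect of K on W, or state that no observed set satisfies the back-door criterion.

K→W: minimal back-door set {E}.

desc(K)\{K}={B,W}; candidates ⊆ {A,E}.
size 0: {}; under {} K still reaches {A,B,E,W} ∋ W.
{E}: K⊥W given {E} in G with K→· removed — back-door holds.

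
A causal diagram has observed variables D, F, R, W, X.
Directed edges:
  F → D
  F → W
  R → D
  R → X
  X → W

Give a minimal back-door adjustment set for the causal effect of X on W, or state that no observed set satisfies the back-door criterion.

X→W: minimal back-door set ∅.

desc(X)\{X}={W}; candidates ⊆ {D,F,R}.
∅: X⊥W given ∅ in G with X→· removed — back-door holds.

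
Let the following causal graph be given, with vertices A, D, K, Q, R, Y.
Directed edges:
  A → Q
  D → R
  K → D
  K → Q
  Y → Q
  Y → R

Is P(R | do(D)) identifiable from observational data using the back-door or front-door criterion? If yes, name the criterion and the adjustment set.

desc(D)\{D}={R}; candidates ⊆ {A,K,Q,Y}.
∅: D⊥R given ∅ in G with D→· removed — back-door holds.
P(R|do(D)) = P(R|D) — no adjustment needed.

P(R|do(D)): backdoor, adjust for ∅.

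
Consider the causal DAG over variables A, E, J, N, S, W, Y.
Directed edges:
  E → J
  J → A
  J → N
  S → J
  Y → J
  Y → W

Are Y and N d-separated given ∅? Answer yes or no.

No — Y and N are d-connected given ∅.

Bayes-Ball from Y | ∅ reaches {A,J,N,W}.
N ∈ reach(Y|∅) ⇒ Y ⊥̸ N | ∅.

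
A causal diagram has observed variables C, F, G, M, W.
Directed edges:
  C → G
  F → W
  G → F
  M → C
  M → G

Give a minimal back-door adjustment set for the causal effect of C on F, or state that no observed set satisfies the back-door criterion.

desc(C)\{C}={F,G,W}; candidates ⊆ {M}.
size 0: {}; under {} C still reaches {F,G,M,W} ∋ F.
{M}: C⊥F given {M} in G with C→· removed — back-door holds.

C→F: minimal back-door set {M}.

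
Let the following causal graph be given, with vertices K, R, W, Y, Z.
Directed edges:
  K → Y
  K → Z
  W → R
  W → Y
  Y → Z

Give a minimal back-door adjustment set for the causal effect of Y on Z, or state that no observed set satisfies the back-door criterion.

desc(Y)\{Y}={Z}; candidates ⊆ {K,R,W}.
size 0: {}; under {} Y still reaches {K,R,W,Z} ∋ Z.
{K}: Y⊥Z given {K} in G with Y→· removed — back-door holds.

Y→Z: minimal back-door set {K}.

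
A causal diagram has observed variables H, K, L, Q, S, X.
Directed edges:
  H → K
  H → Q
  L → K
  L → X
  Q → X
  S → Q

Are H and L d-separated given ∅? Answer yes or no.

Bayes-Ball from H | ∅ reaches {K,Q,X}.
L ∉ reach(H|∅) ⇒ H ⊥ L | ∅.

Yes — H ⊥ L | ∅.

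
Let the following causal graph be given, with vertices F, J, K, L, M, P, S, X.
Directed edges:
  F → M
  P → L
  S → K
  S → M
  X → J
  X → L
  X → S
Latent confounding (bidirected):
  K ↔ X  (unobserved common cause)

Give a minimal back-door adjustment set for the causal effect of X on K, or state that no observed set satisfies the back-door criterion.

desc(X)\{X}={J,K,L,M,S}; candidates ⊆ {F,P}.
X↔K: latent back-door arc(s) into X.
size 0: {}; under {} X still reaches {K} ∋ K.
size 1: {F}, {P}; under {F} X still reaches {K} ∋ K.
size 2: {F,P}; under {F,P} X still reaches {K} ∋ K.
X↔K cannot be blocked by any observed set — no back-door set.

X→K: no observed back-door set.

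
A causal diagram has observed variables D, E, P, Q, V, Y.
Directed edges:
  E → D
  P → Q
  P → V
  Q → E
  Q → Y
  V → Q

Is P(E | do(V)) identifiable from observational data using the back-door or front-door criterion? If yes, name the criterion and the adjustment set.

P(E|do(V)): backdoor, adjust for {P}.

desc(V)\{V}={D,E,Q,Y}; candidates ⊆ {P}.
size 0: {}; under {} V still reaches {D,E,P,Q,Y} ∋ E.
{P}: V⊥E given {P} in G with V→· removed — back-door holds.
P(E|do(V)) = Σ_{P} P(E|V,P)·P(P).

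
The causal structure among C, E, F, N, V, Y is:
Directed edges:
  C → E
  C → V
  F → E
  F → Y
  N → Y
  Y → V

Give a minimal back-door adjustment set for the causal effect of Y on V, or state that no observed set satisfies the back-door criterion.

desc(Y)\{Y}={V}; candidates ⊆ {C,E,F,N}.
∅: Y⊥V given ∅ in G with Y→· removed — back-door holds.

Y→V: minimal back-door set ∅.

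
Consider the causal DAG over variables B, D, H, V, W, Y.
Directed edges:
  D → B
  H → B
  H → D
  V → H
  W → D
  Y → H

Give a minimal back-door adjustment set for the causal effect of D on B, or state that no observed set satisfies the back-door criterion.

desc(D)\{D}={B}; candidates ⊆ {H,V,W,Y}.
size 0: {}; under {} D still reaches {B,H,V,W,Y} ∋ B.
{H}: D⊥B given {H} in G with D→· removed — back-door holds.

D→B: minimal back-door set {H}.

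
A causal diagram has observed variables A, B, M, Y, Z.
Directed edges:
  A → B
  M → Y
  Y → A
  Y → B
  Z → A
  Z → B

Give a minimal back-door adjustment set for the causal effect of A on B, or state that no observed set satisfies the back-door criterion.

A→B: minimal back-door set {Y, Z}.

desc(A)\{A}={B}; candidates ⊆ {M,Y,Z}.
size 0: {}; under {} A still reaches {B,M,Y,Z} ∋ B.
size 1: {M}, {Y}, {Z}; under {M} A still reaches {B,Y,Z} ∋ B.
{Y,Z}: A⊥B given {Y,Z} in G with A→· removed — back-door holds.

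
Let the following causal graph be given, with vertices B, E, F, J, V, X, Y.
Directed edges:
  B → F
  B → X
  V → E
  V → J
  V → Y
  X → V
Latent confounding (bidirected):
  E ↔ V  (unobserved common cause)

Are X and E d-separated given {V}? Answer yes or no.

No — X and E are d-connected given {V}.

Bayes-Ball from X | {V} reaches {B,E,F}.
E ∈ reach(X|{V}) ⇒ X ⊥̸ E | {V}.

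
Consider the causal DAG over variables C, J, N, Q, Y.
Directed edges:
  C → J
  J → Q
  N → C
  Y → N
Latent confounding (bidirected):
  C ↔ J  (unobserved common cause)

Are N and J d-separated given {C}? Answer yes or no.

Bayes-Ball from N | {C} reaches {J,Q,Y}.
J ∈ reach(N|{C}) ⇒ N ⊥̸ J | {C}.

No — N and J are d-connected given {C}.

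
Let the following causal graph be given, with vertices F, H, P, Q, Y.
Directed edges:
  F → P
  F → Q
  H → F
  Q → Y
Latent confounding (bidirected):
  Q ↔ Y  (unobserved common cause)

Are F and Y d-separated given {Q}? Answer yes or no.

Bayes-Ball from F | {Q} reaches {H,P,Y}.
Y ∈ reach(F|{Q}) ⇒ F ⊥̸ Y | {Q}.

No — F and Y are d-connected given {Q}.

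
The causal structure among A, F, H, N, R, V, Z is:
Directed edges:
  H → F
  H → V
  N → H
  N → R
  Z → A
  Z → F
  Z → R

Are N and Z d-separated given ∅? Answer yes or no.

Yes — N ⊥ Z | ∅.

Bayes-Ball from N | ∅ reaches {F,H,R,V}.
Z ∉ reach(N|∅) ⇒ N ⊥ Z | ∅.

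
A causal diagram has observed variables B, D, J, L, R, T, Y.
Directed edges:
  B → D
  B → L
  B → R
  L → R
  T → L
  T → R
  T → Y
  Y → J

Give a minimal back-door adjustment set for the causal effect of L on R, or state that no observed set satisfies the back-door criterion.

L→R: minimal back-door set {B, T}.

desc(L)\{L}={R}; candidates ⊆ {B,D,J,T,Y}.
size 0: {}; under {} L still reaches {B,D,J,R,T,Y} ∋ R.
size 1: {B}, {D}, {J} …(+2); under {B} L still reaches {J,R,T,Y} ∋ R.
{B,T}: L⊥R given {B,T} in G with L→· removed — back-door holds.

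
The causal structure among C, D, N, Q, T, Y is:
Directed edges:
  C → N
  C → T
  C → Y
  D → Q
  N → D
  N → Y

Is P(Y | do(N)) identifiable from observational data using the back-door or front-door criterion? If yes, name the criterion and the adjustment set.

desc(N)\{N}={D,Q,Y}; candidates ⊆ {C,T}.
size 0: {}; under {} N still reaches {C,T,Y} ∋ Y.
{C}: N⊥Y given {C} in G with N→· removed — back-door holds.
P(Y|do(N)) = Σ_{C} P(Y|N,C)·P(C).

P(Y|do(N)): backdoor, adjust for {C}.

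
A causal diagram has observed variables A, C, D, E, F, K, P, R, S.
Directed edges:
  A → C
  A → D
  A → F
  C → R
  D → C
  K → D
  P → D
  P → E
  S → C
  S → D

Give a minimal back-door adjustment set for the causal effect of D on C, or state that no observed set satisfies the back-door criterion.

D→C: minimal back-door set {A, S}.

desc(D)\{D}={C,R}; candidates ⊆ {A,E,F,K,P,S}.
size 0: {}; under {} D still reaches {A,C,E,F,K,P,R,S} ∋ C.
size 1: {A}, {E}, {F} …(+3); under {A} D still reaches {C,E,K,P,R,S} ∋ C.
{A,S}: D⊥C given {A,S} in G with D→· removed — back-door holds.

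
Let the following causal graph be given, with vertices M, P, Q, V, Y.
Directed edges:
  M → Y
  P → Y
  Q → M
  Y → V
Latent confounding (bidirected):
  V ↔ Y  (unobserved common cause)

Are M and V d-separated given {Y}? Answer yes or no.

Bayes-Ball from M | {Y} reaches {P,Q,V}.
V ∈ reach(M|{Y}) ⇒ M ⊥̸ V | {Y}.

No — M and V are d-connected given {Y}.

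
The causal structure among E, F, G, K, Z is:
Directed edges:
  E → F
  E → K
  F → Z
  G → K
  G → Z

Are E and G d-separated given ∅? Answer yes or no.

Yes — E ⊥ G | ∅.

Bayes-Ball from E | ∅ reaches {F,K,Z}.
G ∉ reach(E|∅) ⇒ E ⊥ G | ∅.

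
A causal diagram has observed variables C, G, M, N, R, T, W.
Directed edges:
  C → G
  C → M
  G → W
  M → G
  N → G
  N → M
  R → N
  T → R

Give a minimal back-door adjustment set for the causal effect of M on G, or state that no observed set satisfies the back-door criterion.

M→G: minimal back-door set {C, N}.

desc(M)\{M}={G,W}; candidates ⊆ {C,N,R,T}.
size 0: {}; under {} M still reaches {C,G,N,R,T,W} ∋ G.
size 1: {C}, {N}, {R} …(+1); under {C} M still reaches {G,N,R,T,W} ∋ G.
{C,N}: M⊥G given {C,N} in G with M→· removed — back-door holds.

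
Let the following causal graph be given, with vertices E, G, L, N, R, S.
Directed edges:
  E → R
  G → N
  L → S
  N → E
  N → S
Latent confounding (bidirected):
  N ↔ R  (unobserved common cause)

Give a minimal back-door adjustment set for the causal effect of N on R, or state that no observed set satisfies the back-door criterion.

desc(N)\{N}={E,R,S}; candidates ⊆ {G,L}.
N↔R: latent back-door arc(s) into N.
size 0: {}; under {} N still reaches {G,R} ∋ R.
size 1: {G}, {L}; under {G} N still reaches {R} ∋ R.
size 2: {G,L}; under {G,L} N still reaches {R} ∋ R.
N↔R cannot be blocked by any observed set — no back-door set.

N→R: no observed back-door set.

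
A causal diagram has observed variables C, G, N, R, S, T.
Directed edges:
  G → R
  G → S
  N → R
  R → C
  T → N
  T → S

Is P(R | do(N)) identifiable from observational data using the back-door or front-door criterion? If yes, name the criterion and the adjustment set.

P(R|do(N)): backdoor, adjust for ∅.

desc(N)\{N}={C,R}; candidates ⊆ {G,S,T}.
∅: N⊥R given ∅ in G with N→· removed — back-door holds.
P(R|do(N)) = P(R|N) — no adjustment needed.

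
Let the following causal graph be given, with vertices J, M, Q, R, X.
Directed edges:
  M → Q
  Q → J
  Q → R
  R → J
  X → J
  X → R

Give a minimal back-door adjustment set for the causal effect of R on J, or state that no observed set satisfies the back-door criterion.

R→J: minimal back-door set {Q, X}.

desc(R)\{R}={J}; candidates ⊆ {M,Q,X}.
size 0: {}; under {} R still reaches {J,M,Q,X} ∋ J.
size 1: {M}, {Q}, {X}; under {M} R still reaches {J,Q,X} ∋ J.
{Q,X}: R⊥J given {Q,X} in G with R→· removed — back-door holds.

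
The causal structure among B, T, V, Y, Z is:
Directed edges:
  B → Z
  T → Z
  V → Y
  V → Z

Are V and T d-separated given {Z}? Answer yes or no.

No — V and T are d-connected given {Z}.

Bayes-Ball from V | {Z} reaches {B,T,Y}.
T ∈ reach(V|{Z}) ⇒ V ⊥̸ T | {Z}.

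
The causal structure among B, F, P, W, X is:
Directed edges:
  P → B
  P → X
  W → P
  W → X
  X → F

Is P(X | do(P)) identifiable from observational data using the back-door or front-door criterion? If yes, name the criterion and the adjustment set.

desc(P)\{P}={B,F,X}; candidates ⊆ {W}.
size 0: {}; under {} P still reaches {F,W,X} ∋ X.
{W}: P⊥X given {W} in G with P→· removed — back-door holds.
P(X|do(P)) = Σ_{W} P(X|P,W)·P(W).

P(X|do(P)): backdoor, adjust for {W}.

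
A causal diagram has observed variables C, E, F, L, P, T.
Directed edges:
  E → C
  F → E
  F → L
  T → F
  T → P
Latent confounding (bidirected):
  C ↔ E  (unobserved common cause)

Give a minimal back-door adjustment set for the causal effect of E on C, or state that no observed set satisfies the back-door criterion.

E→C: no observed back-door set.

desc(E)\{E}={C}; candidates ⊆ {F,L,P,T}.
E↔C: latent back-door arc(s) into E.
size 0: {}; under {} E still reaches {C,F,L,P,T} ∋ C.
size 1: {F}, {L}, {P} …(+1); under {F} E still reaches {C} ∋ C.
size 2: {F,L}, {F,P}, {F,T} …(+3); under {F,L} E still reaches {C} ∋ C.
E↔C cannot be blocked by any observed set — no back-door set.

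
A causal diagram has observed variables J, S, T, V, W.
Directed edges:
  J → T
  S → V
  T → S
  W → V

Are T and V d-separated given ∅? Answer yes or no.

No — T and V are d-connected given ∅.

Bayes-Ball from T | ∅ reaches {J,S,V}.
V ∈ reach(T|∅) ⇒ T ⊥̸ V | ∅.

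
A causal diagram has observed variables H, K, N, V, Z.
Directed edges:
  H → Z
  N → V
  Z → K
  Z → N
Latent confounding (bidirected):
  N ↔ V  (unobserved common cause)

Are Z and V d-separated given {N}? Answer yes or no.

No — Z and V are d-connected given {N}.

Bayes-Ball from Z | {N} reaches {H,K,V}.
V ∈ reach(Z|{N}) ⇒ Z ⊥̸ V | {N}.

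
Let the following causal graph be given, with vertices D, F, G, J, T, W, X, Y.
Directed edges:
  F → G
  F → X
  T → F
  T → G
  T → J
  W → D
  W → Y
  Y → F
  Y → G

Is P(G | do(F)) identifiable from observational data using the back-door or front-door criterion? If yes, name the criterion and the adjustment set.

P(G|do(F)): backdoor, adjust for {T, Y}.

desc(F)\{F}={G,X}; candidates ⊆ {D,J,T,W,Y}.
size 0: {}; under {} F still reaches {D,G,J,T,W,Y} ∋ G.
size 1: {D}, {J}, {T} …(+2); under {D} F still reaches {G,J,T,W,Y} ∋ G.
{T,Y}: F⊥G given {T,Y} in G with F→· removed — back-door holds.
P(G|do(F)) = Σ_{T,Y} P(G|F,T,Y)·P(T,Y).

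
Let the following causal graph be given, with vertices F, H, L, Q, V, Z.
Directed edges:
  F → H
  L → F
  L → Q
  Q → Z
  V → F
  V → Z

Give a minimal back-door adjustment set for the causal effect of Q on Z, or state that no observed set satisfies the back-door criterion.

desc(Q)\{Q}={Z}; candidates ⊆ {F,H,L,V}.
∅: Q⊥Z given ∅ in G with Q→· removed — back-door holds.

Q→Z: minimal back-door set ∅.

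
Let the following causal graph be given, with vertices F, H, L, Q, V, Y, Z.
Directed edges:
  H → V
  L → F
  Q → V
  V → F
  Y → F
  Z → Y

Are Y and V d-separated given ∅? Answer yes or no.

Bayes-Ball from Y | ∅ reaches {F,Z}.
V ∉ reach(Y|∅) ⇒ Y ⊥ V | ∅.

Yes — Y ⊥ V | ∅.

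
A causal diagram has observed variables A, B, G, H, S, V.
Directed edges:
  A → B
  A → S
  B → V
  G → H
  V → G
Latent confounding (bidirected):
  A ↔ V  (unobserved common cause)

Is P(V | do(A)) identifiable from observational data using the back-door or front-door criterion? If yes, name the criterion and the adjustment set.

P(V|do(A)): frontdoor, adjust for {B}.

desc(A)\{A}={B,G,H,S,V}; candidates ⊆ {—}.
A↔V: latent back-door arc(s) into A.
size 0: {}; under {} A still reaches {G,H,V} ∋ V.
A↔V cannot be blocked by any observed set — no back-door set.
{B}: (i) intercepts every directed A→V path; (ii) no back-door A→{B}; (iii) {A} blocks every back-door {B}→V. Front-door holds.
P(V|do(A)) = Σ_{B} P(B|A) Σ_{A'} P(V|B,A')P(A').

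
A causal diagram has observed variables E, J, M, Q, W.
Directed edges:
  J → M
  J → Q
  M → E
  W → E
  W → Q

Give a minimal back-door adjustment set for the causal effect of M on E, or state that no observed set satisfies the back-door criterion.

desc(M)\{M}={E}; candidates ⊆ {J,Q,W}.
∅: M⊥E given ∅ in G with M→· removed — back-door holds.

M→E: minimal back-door set ∅.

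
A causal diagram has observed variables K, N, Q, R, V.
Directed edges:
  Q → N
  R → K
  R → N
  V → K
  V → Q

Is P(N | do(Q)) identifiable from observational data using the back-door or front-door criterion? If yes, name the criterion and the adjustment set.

P(N|do(Q)): backdoor, adjust for ∅.

desc(Q)\{Q}={N}; candidates ⊆ {K,R,V}.
∅: Q⊥N given ∅ in G with Q→· removed — back-door holds.
P(N|do(Q)) = P(N|Q) — no adjustment needed.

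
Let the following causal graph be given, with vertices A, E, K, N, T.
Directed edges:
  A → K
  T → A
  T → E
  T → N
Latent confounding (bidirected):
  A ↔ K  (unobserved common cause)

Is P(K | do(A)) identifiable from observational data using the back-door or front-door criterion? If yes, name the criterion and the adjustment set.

P(K|do(A)): not identifiable (no BD/FD set).

desc(A)\{A}={K}; candidates ⊆ {E,N,T}.
A↔K: latent back-door arc(s) into A.
size 0: {}; under {} A still reaches {E,K,N,T} ∋ K.
size 1: {E}, {N}, {T}; under {E} A still reaches {K,N,T} ∋ K.
size 2: {E,N}, {E,T}, {N,T}; under {E,N} A still reaches {K,T} ∋ K.
A↔K cannot be blocked by any observed set — no back-door set.
No mediator lies on a directed A→…→K path.
Neither criterion identifies P(K|do(A)) in this graph.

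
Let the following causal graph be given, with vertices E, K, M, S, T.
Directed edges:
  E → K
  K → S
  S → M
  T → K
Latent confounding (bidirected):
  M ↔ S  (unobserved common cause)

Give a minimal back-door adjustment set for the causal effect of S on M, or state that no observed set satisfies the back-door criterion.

desc(S)\{S}={M}; candidates ⊆ {E,K,T}.
S↔M: latent back-door arc(s) into S.
size 0: {}; under {} S still reaches {E,K,M,T} ∋ M.
size 1: {E}, {K}, {T}; under {E} S still reaches {K,M,T} ∋ M.
size 2: {E,K}, {E,T}, {K,T}; under {E,K} S still reaches {M} ∋ M.
S↔M cannot be blocked by any observed set — no back-door set.

S→M: no observed back-door set.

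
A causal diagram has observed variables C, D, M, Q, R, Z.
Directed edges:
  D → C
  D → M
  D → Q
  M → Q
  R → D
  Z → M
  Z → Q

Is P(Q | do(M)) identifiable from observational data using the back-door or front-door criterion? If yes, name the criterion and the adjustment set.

desc(M)\{M}={Q}; candidates ⊆ {C,D,R,Z}.
size 0: {}; under {} M still reaches {C,D,Q,R,Z} ∋ Q.
size 1: {C}, {D}, {R} …(+1); under {C} M still reaches {D,Q,R,Z} ∋ Q.
{D,Z}: M⊥Q given {D,Z} in G with M→· removed — back-door holds.
P(Q|do(M)) = Σ_{D,Z} P(Q|M,D,Z)·P(D,Z).

P(Q|do(M)): backdoor, adjust for {D, Z}.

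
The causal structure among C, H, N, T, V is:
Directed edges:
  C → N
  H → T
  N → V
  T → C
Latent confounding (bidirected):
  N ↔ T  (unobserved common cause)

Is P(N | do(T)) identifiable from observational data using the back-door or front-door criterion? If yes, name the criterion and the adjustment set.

P(N|do(T)): frontdoor, adjust for {C}.

desc(T)\{T}={C,N,V}; candidates ⊆ {H}.
T↔N: latent back-door arc(s) into T.
size 0: {}; under {} T still reaches {H,N,V} ∋ N.
size 1: {H}; under {H} T still reaches {N,V} ∋ N.
T↔N cannot be blocked by any observed set — no back-door set.
{C}: (i) intercepts every directed T→N path; (ii) no back-door T→{C}; (iii) {T} blocks every back-door {C}→N. Front-door holds.
P(N|do(T)) = Σ_{C} P(C|T) Σ_{T'} P(N|C,T')P(T').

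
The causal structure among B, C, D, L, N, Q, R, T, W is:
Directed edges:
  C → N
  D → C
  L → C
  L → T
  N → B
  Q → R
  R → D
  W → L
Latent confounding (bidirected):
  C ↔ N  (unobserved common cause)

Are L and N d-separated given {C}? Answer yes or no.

Bayes-Ball from L | {C} reaches {B,D,N,Q,R,T,W}.
N ∈ reach(L|{C}) ⇒ L ⊥̸ N | {C}.

No — L and N are d-connected given {C}.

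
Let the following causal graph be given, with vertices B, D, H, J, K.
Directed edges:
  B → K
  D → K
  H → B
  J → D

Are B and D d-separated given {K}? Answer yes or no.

No — B and D are d-connected given {K}.

Bayes-Ball from B | {K} reaches {D,H,J}.
D ∈ reach(B|{K}) ⇒ B ⊥̸ D | {K}.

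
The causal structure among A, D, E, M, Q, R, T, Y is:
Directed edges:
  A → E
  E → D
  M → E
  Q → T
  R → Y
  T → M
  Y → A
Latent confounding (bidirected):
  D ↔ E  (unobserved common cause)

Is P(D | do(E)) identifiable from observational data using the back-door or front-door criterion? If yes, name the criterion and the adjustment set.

P(D|do(E)): not identifiable (no BD/FD set).

desc(E)\{E}={D}; candidates ⊆ {A,M,Q,R,T,Y}.
E↔D: latent back-door arc(s) into E.
size 0: {}; under {} E still reaches {A,D,M,Q,R,T,Y} ∋ D.
size 1: {A}, {M}, {Q} …(+3); under {A} E still reaches {D,M,Q,T} ∋ D.
size 2: {A,M}, {A,Q}, {A,R} …(+12); under {A,M} E still reaches {D} ∋ D.
E↔D cannot be blocked by any observed set — no back-door set.
No mediator lies on a directed E→…→D path.
Neither criterion identifies P(D|do(E)) in this graph.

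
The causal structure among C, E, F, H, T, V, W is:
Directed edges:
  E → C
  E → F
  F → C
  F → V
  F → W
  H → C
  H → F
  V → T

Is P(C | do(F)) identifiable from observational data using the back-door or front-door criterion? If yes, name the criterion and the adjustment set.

desc(F)\{F}={C,T,V,W}; candidates ⊆ {E,H}.
size 0: {}; under {} F still reaches {C,E,H} ∋ C.
size 1: {E}, {H}; under {E} F still reaches {C,H} ∋ C.
{E,H}: F⊥C given {E,H} in G with F→· removed — back-door holds.
P(C|do(F)) = Σ_{E,H} P(C|F,E,H)·P(E,H).

P(C|do(F)): backdoor, adjust for {E, H}.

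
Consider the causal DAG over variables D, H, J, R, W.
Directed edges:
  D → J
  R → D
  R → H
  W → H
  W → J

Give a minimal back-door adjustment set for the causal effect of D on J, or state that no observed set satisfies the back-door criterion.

desc(D)\{D}={J}; candidates ⊆ {H,R,W}.
∅: D⊥J given ∅ in G with D→· removed — back-door holds.

D→J: minimal back-door set ∅.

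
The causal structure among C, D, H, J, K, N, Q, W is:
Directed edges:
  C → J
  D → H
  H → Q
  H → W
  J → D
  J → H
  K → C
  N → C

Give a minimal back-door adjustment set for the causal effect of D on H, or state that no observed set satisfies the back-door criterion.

desc(D)\{D}={H,Q,W}; candidates ⊆ {C,J,K,N}.
size 0: {}; under {} D still reaches {C,H,J,K,N,Q,W} ∋ H.
{J}: D⊥H given {J} in G with D→· removed — back-door holds.

D→H: minimal back-door set {J}.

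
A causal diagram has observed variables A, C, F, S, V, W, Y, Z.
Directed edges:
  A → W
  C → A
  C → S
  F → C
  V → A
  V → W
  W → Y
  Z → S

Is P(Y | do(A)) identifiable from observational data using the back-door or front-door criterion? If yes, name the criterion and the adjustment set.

desc(A)\{A}={W,Y}; candidates ⊆ {C,F,S,V,Z}.
size 0: {}; under {} A still reaches {C,F,S,V,W,Y} ∋ Y.
{V}: A⊥Y given {V} in G with A→· removed — back-door holds.
P(Y|do(A)) = Σ_{V} P(Y|A,V)·P(V).

P(Y|do(A)): backdoor, adjust for {V}.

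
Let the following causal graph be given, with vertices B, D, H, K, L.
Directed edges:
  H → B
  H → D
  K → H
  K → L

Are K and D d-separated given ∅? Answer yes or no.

Bayes-Ball from K | ∅ reaches {B,D,H,L}.
D ∈ reach(K|∅) ⇒ K ⊥̸ D | ∅.

No — K and D are d-connected given ∅.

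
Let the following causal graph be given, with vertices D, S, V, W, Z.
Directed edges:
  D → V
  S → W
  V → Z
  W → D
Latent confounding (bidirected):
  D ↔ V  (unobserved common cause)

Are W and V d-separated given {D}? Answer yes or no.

No — W and V are d-connected given {D}.

Bayes-Ball from W | {D} reaches {S,V,Z}.
V ∈ reach(W|{D}) ⇒ W ⊥̸ V | {D}.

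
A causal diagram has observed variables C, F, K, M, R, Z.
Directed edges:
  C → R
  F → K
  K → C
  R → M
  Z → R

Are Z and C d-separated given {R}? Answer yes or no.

No — Z and C are d-connected given {R}.

Bayes-Ball from Z | {R} reaches {C,F,K}.
C ∈ reach(Z|{R}) ⇒ Z ⊥̸ C | {R}.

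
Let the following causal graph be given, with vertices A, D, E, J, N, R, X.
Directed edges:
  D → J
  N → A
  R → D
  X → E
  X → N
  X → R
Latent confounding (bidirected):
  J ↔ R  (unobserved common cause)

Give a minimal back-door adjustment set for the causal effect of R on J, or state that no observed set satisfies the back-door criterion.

desc(R)\{R}={D,J}; candidates ⊆ {A,E,N,X}.
R↔J: latent back-door arc(s) into R.
size 0: {}; under {} R still reaches {A,E,J,N,X} ∋ J.
size 1: {A}, {E}, {N} …(+1); under {A} R still reaches {E,J,N,X} ∋ J.
size 2: {A,E}, {A,N}, {A,X} …(+3); under {A,E} R still reaches {J,N,X} ∋ J.
R↔J cannot be blocked by any observed set — no back-door set.

R→J: no observed back-door set.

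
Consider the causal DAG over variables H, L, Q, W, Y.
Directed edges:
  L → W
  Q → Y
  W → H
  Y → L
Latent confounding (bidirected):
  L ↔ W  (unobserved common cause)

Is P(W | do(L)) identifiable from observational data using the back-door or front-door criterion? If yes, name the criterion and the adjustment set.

P(W|do(L)): not identifiable (no BD/FD set).

desc(L)\{L}={H,W}; candidates ⊆ {Q,Y}.
L↔W: latent back-door arc(s) into L.
size 0: {}; under {} L still reaches {H,Q,W,Y} ∋ W.
size 1: {Q}, {Y}; under {Q} L still reaches {H,W,Y} ∋ W.
size 2: {Q,Y}; under {Q,Y} L still reaches {H,W} ∋ W.
L↔W cannot be blocked by any observed set — no back-door set.
No mediator lies on a directed L→…→W path.
Neither criterion identifies P(W|do(L)) in this graph.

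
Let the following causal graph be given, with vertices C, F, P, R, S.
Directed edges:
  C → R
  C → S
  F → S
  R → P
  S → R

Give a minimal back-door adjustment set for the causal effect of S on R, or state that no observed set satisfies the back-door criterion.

desc(S)\{S}={P,R}; candidates ⊆ {C,F}.
size 0: {}; under {} S still reaches {C,F,P,R} ∋ R.
{C}: S⊥R given {C} in G with S→· removed — back-door holds.

S→R: minimal back-door set {C}.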